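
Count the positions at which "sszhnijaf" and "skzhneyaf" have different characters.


String 1: 'sszhnijaf'
String 2: 'skzhneyaf'
Compare each position: pos 0: 's'=='s', pos 1: 's'!='k', pos 2: 'z'=='z', pos 3: 'h'=='h', pos 4: 'n'=='n', pos 5: 'i'!='e', pos 6: 'j'!='y', pos 7: 'a'=='a', pos 8: 'f'=='f'
Differing positions: 3
Hamming distance: 3


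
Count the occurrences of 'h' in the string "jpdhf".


Input string: 'jpdhf'
Target character: 'h'
Scan each position: s[3]='h'
Matches found at indices: 3
Total: 1


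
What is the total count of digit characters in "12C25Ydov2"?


Input string: '12C25Ydov2'
Operation: count digit characters (0-9)
Scan: '1'(digit), '2'(digit), 'C', '2'(digit), '5'(digit), 'Y', 'd', 'o', 'v', '2'(digit)
Digits found: 5
Result: 5


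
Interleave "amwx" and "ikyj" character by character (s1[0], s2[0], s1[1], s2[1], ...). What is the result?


String 1: 'amwx'
String 2: 'ikyj'
Operation: alternate characters
Pairs: 'a'+'i', 'm'+'k', 'w'+'y', 'x'+'j'
Result: aimkwyxj


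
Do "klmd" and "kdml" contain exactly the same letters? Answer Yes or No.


String 1: 'klmd' -> sorted: 'dklm'
String 2: 'kdml' -> sorted: 'dklm'
Compare sorted forms: 'dklm' == 'dklm'
Anagram: Yes


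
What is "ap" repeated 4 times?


Input string: 'ap'
Operation: repeat 4 times
Concatenation: 'ap' + 'ap' + 'ap' + 'ap'
Result: apapapap


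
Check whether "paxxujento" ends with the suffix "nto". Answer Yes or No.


Input string: 'paxxujento'
Suffix to check: 'nto'
Last 3 characters of input: 'nto'
Match: True
Result: Yes


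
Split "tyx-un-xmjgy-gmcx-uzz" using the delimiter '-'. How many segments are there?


Input string: 'tyx-un-xmjgy-gmcx-uzz'
Delimiter: '-'
Split result: 'tyx', 'un', 'xmjgy', 'gmcx', 'uzz'
Number of parts: 5


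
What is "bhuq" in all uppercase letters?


Input string: 'bhuq'
Operation: convert each letter to uppercase
Mapping: 'b'->'B', 'h'->'H', 'u'->'U', 'q'->'Q'
Result: BHUQ


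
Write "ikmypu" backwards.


Input string: 'ikmypu'
Operation: reverse character order
Original order: 'i' -> 'k' -> 'm' -> 'y' -> 'p' -> 'u'
Reversed order: 'u' -> 'p' -> 'y' -> 'm' -> 'k' -> 'i'
Result: upymki


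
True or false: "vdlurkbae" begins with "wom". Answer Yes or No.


Input string: 'vdlurkbae'
Prefix to check: 'wom'
First 3 characters of input: 'vdl'
Match: False
Result: No


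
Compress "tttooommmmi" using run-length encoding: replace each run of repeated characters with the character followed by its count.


Input: 'tttooommmmi'
Operation: identify consecutive runs
Runs: 'ttt' -> t3, 'ooo' -> o3, 'mmmm' -> m4, 'i' -> i1
Encoded: t3o3m4i1


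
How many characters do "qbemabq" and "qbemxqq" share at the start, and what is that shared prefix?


String 1: 'qbemabq'
String 2: 'qbemxqq'
Compare position by position:
pos 0: 'q' vs 'q' match
pos 1: 'b' vs 'b' match
pos 2: 'e' vs 'e' match
pos 3: 'm' vs 'm' match
pos 4: 'a' vs 'x' differ -> stop
Longest common prefix: "qbem" (length 4)


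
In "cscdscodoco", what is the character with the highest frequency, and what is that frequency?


Input: 'cscdscodoco'
Operation: tally each character
Counts: 'c':4, 'd':2, 'o':3, 's':2
Maximum: 'c' appears 4 times


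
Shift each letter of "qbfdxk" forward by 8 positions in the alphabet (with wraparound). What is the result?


Input: 'qbfdxk', shift = 8
Operation: for each letter, (position + 8) mod 26
Mapping: 'q'(16+8=24)->'y', 'b'(1+8=9)->'j', 'f'(5+8=13)->'n', 'd'(3+8=11)->'l', 'x'(23+8=31, 31 mod 26=5)->'f', 'k'(10+8=18)->'s'
Result: yjnlfs


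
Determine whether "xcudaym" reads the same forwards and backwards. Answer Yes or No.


Input string: 'xcudaym'
Reversed: 'myaducx'
Compare pairs: s[0]='x' vs s[6]='m' (mismatch), s[1]='c' vs s[5]='y' (mismatch), s[2]='u' vs s[4]='a' (mismatch)
Palindrome: No


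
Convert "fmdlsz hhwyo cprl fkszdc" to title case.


Input string: 'fmdlsz hhwyo cprl fkszdc'
Operation: capitalize first letter of each word
Word transformations: 'fmdlsz'->'Fmdlsz', 'hhwyo'->'Hhwyo', 'cprl'->'Cprl', 'fkszdc'->'Fkszdc'
Result: Fmdlsz Hhwyo Cprl Fkszdc


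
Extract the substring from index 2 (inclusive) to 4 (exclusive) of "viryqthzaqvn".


Input string: 'viryqthzaqvn'
Operation: slice [2:4]
Extract characters: s[2]='r', s[3]='y'
Result: ry


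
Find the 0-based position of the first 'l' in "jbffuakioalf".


Input string: 'jbffuakioalf'
Target: 'l'
Scanning left to right: s[0]='j', s[1]='b', s[2]='f', s[3]='f', s[4]='u', s[5]='a', s[6]='k', s[7]='i', s[8]='o', s[9]='a', s[10]='l'
First match at index: 10


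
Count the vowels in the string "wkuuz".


Input string: 'wkuuz'
Operation: count vowels (a, e, i, o, u)
Scan: s[0]='w', s[1]='k', s[2]='u' (vowel), s[3]='u' (vowel), s[4]='z'
Vowels found: 2
Result: 2


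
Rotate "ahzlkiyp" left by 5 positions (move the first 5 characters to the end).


Input: 'ahzlkiyp', shift = 5
Operation: split at index 5 and swap parts
Front part s[0:5] = 'ahzlk'
Back part s[5:] = 'iyp'
Rotated = back + front = 'iyp' + 'ahzlk'
Result: iypahzlk


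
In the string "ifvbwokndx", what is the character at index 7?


Input string: 'ifvbwokndx'
Operation: get character at index 7
Index mapping: s[0]='i', s[1]='f', s[2]='v', s[3]='b', s[4]='w', s[5]='o', s[6]='k', s[7]='n'
Result: 'n'


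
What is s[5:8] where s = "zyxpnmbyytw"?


Input string: 'zyxpnmbyytw'
Operation: slice [5:8]
Extract characters: s[5]='m', s[6]='b', s[7]='y'
Result: mby


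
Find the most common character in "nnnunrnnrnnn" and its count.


Input: 'nnnunrnnrnnn'
Operation: tally each character
Counts: 'n':9, 'r':2, 'u':1
Maximum: 'n' appears 9 times


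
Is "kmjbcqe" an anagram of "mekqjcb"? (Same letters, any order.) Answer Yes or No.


String 1: 'mekqjcb' -> sorted: 'bcejkmq'
String 2: 'kmjbcqe' -> sorted: 'bcejkmq'
Compare sorted forms: 'bcejkmq' == 'bcejkmq'
Anagram: Yes


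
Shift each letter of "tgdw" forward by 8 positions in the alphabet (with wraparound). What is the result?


Input: 'tgdw', shift = 8
Operation: for each letter, (position + 8) mod 26
Mapping: 't'(19+8=27, 27 mod 26=1)->'b', 'g'(6+8=14)->'o', 'd'(3+8=11)->'l', 'w'(22+8=30, 30 mod 26=4)->'e'
Result: bole


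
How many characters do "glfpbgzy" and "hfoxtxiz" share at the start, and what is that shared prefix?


String 1: 'glfpbgzy'
String 2: 'hfoxtxiz'
Compare position by position:
pos 0: 'g' vs 'h' differ -> stop
Longest common prefix: "" (length 0)


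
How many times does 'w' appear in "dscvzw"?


Input string: 'dscvzw'
Target character: 'w'
Scan each position: s[5]='w'
Matches found at indices: 5
Total: 1


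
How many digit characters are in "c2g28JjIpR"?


Input string: 'c2g28JjIpR'
Operation: count digit characters (0-9)
Scan: 'c', '2'(digit), 'g', '2'(digit), '8'(digit), 'J', 'j', 'I', 'p', 'R'
Digits found: 3
Result: 3


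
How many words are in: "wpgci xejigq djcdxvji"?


Input string: 'wpgci xejigq djcdxvji'
Operation: split by spaces
Words found: 'wpgci', 'xejigq', 'djcdxvji'
Word count: 3


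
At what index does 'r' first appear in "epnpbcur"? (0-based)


Input string: 'epnpbcur'
Target: 'r'
Scanning left to right: s[0]='e', s[1]='p', s[2]='n', s[3]='p', s[4]='b', s[5]='c', s[6]='u', s[7]='r'
First match at index: 7


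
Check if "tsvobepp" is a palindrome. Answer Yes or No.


Input string: 'tsvobepp'
Reversed: 'ppebovst'
Compare pairs: s[0]='t' vs s[7]='p' (mismatch), s[1]='s' vs s[6]='p' (mismatch), s[2]='v' vs s[5]='e' (mismatch), s[3]='o' vs s[4]='b' (mismatch)
Palindrome: No


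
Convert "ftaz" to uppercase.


Input string: 'ftaz'
Operation: convert each letter to uppercase
Mapping: 'f'->'F', 't'->'T', 'a'->'A', 'z'->'Z'
Result: FTAZ


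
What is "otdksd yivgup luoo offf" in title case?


Input string: 'otdksd yivgup luoo offf'
Operation: capitalize first letter of each word
Word transformations: 'otdksd'->'Otdksd', 'yivgup'->'Yivgup', 'luoo'->'Luoo', 'offf'->'Offf'
Result: Otdksd Yivgup Luoo Offf


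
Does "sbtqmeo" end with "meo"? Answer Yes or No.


Input string: 'sbtqmeo'
Suffix to check: 'meo'
Last 3 characters of input: 'meo'
Match: True
Result: Yes


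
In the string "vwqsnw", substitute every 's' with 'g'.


Input string: 'vwqsnw'
Operation: replace 's' with 'g'
Positions of 's': 3
After replacement: vwqgnw


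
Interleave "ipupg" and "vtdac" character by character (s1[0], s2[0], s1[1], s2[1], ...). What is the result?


String 1: 'ipupg'
String 2: 'vtdac'
Operation: alternate characters
Pairs: 'i'+'v', 'p'+'t', 'u'+'d', 'p'+'a', 'g'+'c'
Result: ivptudpagc


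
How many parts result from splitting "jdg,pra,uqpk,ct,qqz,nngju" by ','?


Input string: 'jdg,pra,uqpk,ct,qqz,nngju'
Delimiter: ','
Split result: 'jdg', 'pra', 'uqpk', 'ct', 'qqz', 'nngju'
Number of parts: 6


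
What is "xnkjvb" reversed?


Input string: 'xnkjvb'
Operation: reverse character order
Original order: 'x' -> 'n' -> 'k' -> 'j' -> 'v' -> 'b'
Reversed order: 'b' -> 'v' -> 'j' -> 'k' -> 'n' -> 'x'
Result: bvjknx


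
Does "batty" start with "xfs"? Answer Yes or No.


Input string: 'batty'
Prefix to check: 'xfs'
First 3 characters of input: 'bat'
Match: False
Result: No


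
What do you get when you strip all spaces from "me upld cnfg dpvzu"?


Input string: 'me upld cnfg dpvzu'
Operation: remove all spaces
Words: 'me', 'upld', 'cnfg', 'dpvzu'
Join without spaces: meupldcnfgdpvzu


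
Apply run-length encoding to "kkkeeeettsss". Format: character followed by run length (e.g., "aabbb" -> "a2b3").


Input: 'kkkeeeettsss'
Operation: identify consecutive runs
Runs: 'kkk' -> k3, 'eeee' -> e4, 'tt' -> t2, 'sss' -> s3
Encoded: k3e4t2s3


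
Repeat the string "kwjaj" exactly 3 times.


Input string: 'kwjaj'
Operation: repeat 3 times
Concatenation: 'kwjaj' + 'kwjaj' + 'kwjaj'
Result: kwjajkwjajkwjaj


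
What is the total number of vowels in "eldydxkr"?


Input string: 'eldydxkr'
Operation: count vowels (a, e, i, o, u)
Scan: s[0]='e' (vowel), s[1]='l', s[2]='d', s[3]='y', s[4]='d', s[5]='x', s[6]='k', s[7]='r'
Vowels found: 1
Result: 1


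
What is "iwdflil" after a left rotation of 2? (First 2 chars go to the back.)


Input: 'iwdflil', shift = 2
Operation: split at index 2 and swap parts
Front part s[0:2] = 'iw'
Back part s[2:] = 'dflil'
Rotated = back + front = 'dflil' + 'iw'
Result: dfliliw


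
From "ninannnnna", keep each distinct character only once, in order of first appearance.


Input: 'ninannnnna'
Operation: keep first occurrence of each character
Scan: s[0]='n' new -> keep; s[1]='i' new -> keep; s[2]='n' seen -> skip; s[3]='a' new -> keep; s[4]='n' seen -> skip; s[5]='n' seen -> skip; s[6]='n' seen -> skip; s[7]='n' seen -> skip; s[8]='n' seen -> skip; s[9]='a' seen -> skip
Result: nia


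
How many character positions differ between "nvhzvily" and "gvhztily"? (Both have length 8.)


String 1: 'nvhzvily'
String 2: 'gvhztily'
Compare each position: pos 0: 'n'!='g', pos 1: 'v'=='v', pos 2: 'h'=='h', pos 3: 'z'=='z', pos 4: 'v'!='t', pos 5: 'i'=='i', pos 6: 'l'=='l', pos 7: 'y'=='y'
Differing positions: 2
Hamming distance: 2


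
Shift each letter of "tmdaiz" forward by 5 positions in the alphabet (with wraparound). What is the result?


Input: 'tmdaiz', shift = 5
Operation: for each letter, (position + 5) mod 26
Mapping: 't'(19+5=24)->'y', 'm'(12+5=17)->'r', 'd'(3+5=8)->'i', 'a'(0+5=5)->'f', 'i'(8+5=13)->'n', 'z'(25+5=30, 30 mod 26=4)->'e'
Result: yrifne


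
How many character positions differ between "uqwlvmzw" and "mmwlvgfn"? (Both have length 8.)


String 1: 'uqwlvmzw'
String 2: 'mmwlvgfn'
Compare each position: pos 0: 'u'!='m', pos 1: 'q'!='m', pos 2: 'w'=='w', pos 3: 'l'=='l', pos 4: 'v'=='v', pos 5: 'm'!='g', pos 6: 'z'!='f', pos 7: 'w'!='n'
Differing positions: 5
Hamming distance: 5


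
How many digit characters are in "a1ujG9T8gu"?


Input string: 'a1ujG9T8gu'
Operation: count digit characters (0-9)
Scan: 'a', '1'(digit), 'u', 'j', 'G', '9'(digit), 'T', '8'(digit), 'g', 'u'
Digits found: 3
Result: 3


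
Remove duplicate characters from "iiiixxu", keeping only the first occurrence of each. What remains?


Input: 'iiiixxu'
Operation: keep first occurrence of each character
Scan: s[0]='i' new -> keep; s[1]='i' seen -> skip; s[2]='i' seen -> skip; s[3]='i' seen -> skip; s[4]='x' new -> keep; s[5]='x' seen -> skip; s[6]='u' new -> keep
Result: ixu


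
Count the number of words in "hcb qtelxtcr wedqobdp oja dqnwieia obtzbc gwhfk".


Input string: 'hcb qtelxtcr wedqobdp oja dqnwieia obtzbc gwhfk'
Operation: split by spaces
Words found: 'hcb', 'qtelxtcr', 'wedqobdp', 'oja', 'dqnwieia', 'obtzbc', 'gwhfk'
Word count: 7


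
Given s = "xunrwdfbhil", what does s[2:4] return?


Input string: 'xunrwdfbhil'
Operation: slice [2:4]
Extract characters: s[2]='n', s[3]='r'
Result: nr


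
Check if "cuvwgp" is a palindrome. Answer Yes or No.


Input string: 'cuvwgp'
Reversed: 'pgwvuc'
Compare pairs: s[0]='c' vs s[5]='p' (mismatch), s[1]='u' vs s[4]='g' (mismatch), s[2]='v' vs s[3]='w' (mismatch)
Palindrome: No


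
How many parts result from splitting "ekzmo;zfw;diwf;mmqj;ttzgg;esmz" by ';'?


Input string: 'ekzmo;zfw;diwf;mmqj;ttzgg;esmz'
Delimiter: ';'
Split result: 'ekzmo', 'zfw', 'diwf', 'mmqj', 'ttzgg', 'esmz'
Number of parts: 6


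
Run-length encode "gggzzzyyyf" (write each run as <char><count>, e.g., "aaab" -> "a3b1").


Input: 'gggzzzyyyf'
Operation: identify consecutive runs
Runs: 'ggg' -> g3, 'zzz' -> z3, 'yyy' -> y3, 'f' -> f1
Encoded: g3z3y3f1


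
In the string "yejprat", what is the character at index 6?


Input string: 'yejprat'
Operation: get character at index 6
Index mapping: s[0]='y', s[1]='e', s[2]='j', s[3]='p', s[4]='r', s[5]='a', s[6]='t'
Result: 't'


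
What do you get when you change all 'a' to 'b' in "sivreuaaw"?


Input string: 'sivreuaaw'
Operation: replace 'a' with 'b'
Positions of 'a': 6, 7
After replacement: sivreubbw


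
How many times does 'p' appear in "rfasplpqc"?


Input string: 'rfasplpqc'
Target character: 'p'
Scan each position: s[4]='p', s[6]='p'
Matches found at indices: 4, 6
Total: 2


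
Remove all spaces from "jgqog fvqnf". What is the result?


Input string: 'jgqog fvqnf'
Operation: remove all spaces
Words: 'jgqog', 'fvqnf'
Join without spaces: jgqogfvqnf


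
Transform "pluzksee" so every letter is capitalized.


Input string: 'pluzksee'
Operation: convert each letter to uppercase
Mapping: 'p'->'P', 'l'->'L', 'u'->'U', 'z'->'Z', 'k'->'K', 's'->'S', 'e'->'E', 'e'->'E'
Result: PLUZKSEE


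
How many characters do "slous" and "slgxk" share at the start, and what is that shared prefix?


String 1: 'slous'
String 2: 'slgxk'
Compare position by position:
pos 0: 's' vs 's' match
pos 1: 'l' vs 'l' match
pos 2: 'o' vs 'g' differ -> stop
Longest common prefix: "sl" (length 2)


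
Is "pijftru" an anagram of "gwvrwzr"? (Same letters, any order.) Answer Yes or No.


String 1: 'gwvrwzr' -> sorted: 'grrvwwz'
String 2: 'pijftru' -> sorted: 'fijprtu'
Compare sorted forms: 'grrvwwz' != 'fijprtu'
Anagram: No


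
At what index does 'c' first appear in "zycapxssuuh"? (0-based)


Input string: 'zycapxssuuh'
Target: 'c'
Scanning left to right: s[0]='z', s[1]='y', s[2]='c'
First match at index: 2


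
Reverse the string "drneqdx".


Input string: 'drneqdx'
Operation: reverse character order
Original order: 'd' -> 'r' -> 'n' -> 'e' -> 'q' -> 'd' -> 'x'
Reversed order: 'x' -> 'd' -> 'q' -> 'e' -> 'n' -> 'r' -> 'd'
Result: xdqenrd


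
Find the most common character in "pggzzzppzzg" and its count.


Input: 'pggzzzppzzg'
Operation: tally each character
Counts: 'g':3, 'p':3, 'z':5
Maximum: 'z' appears 5 times


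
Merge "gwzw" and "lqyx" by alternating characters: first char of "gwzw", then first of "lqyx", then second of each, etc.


String 1: 'gwzw'
String 2: 'lqyx'
Operation: alternate characters
Pairs: 'g'+'l', 'w'+'q', 'z'+'y', 'w'+'x'
Result: glwqzywx


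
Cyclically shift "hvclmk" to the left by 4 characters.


Input: 'hvclmk', shift = 4
Operation: split at index 4 and swap parts
Front part s[0:4] = 'hvcl'
Back part s[4:] = 'mk'
Rotated = back + front = 'mk' + 'hvcl'
Result: mkhvcl


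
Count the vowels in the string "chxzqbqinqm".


Input string: 'chxzqbqinqm'
Operation: count vowels (a, e, i, o, u)
Scan: s[0]='c', s[1]='h', s[2]='x', s[3]='z', s[4]='q', s[5]='b', s[6]='q', s[7]='i' (vowel), s[8]='n', s[9]='q', s[10]='m'
Vowels found: 1
Result: 1


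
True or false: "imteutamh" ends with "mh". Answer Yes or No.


Input string: 'imteutamh'
Suffix to check: 'mh'
Last 2 characters of input: 'mh'
Match: True
Result: Yes


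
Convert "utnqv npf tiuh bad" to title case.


Input string: 'utnqv npf tiuh bad'
Operation: capitalize first letter of each word
Word transformations: 'utnqv'->'Utnqv', 'npf'->'Npf', 'tiuh'->'Tiuh', 'bad'->'Bad'
Result: Utnqv Npf Tiuh Bad


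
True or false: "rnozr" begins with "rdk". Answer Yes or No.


Input string: 'rnozr'
Prefix to check: 'rdk'
First 3 characters of input: 'rno'
Match: False
Result: No


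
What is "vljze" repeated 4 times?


Input string: 'vljze'
Operation: repeat 4 times
Concatenation: 'vljze' + 'vljze' + 'vljze' + 'vljze'
Result: vljzevljzevljzevljze


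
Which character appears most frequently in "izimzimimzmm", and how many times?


Input: 'izimzimimzmm'
Operation: tally each character
Counts: 'i':4, 'm':5, 'z':3
Maximum: 'm' appears 5 times


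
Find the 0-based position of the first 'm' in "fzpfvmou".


Input string: 'fzpfvmou'
Target: 'm'
Scanning left to right: s[0]='f', s[1]='z', s[2]='p', s[3]='f', s[4]='v', s[5]='m'
First match at index: 5


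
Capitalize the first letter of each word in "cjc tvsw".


Input string: 'cjc tvsw'
Operation: capitalize first letter of each word
Word transformations: 'cjc'->'Cjc', 'tvsw'->'Tvsw'
Result: Cjc Tvsw


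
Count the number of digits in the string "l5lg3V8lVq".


Input string: 'l5lg3V8lVq'
Operation: count digit characters (0-9)
Scan: 'l', '5'(digit), 'l', 'g', '3'(digit), 'V', '8'(digit), 'l', 'V', 'q'
Digits found: 3
Result: 3


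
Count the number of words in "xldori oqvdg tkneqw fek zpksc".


Input string: 'xldori oqvdg tkneqw fek zpksc'
Operation: split by spaces
Words found: 'xldori', 'oqvdg', 'tkneqw', 'fek', 'zpksc'
Word count: 5


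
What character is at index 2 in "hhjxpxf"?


Input string: 'hhjxpxf'
Operation: get character at index 2
Index mapping: s[0]='h', s[1]='h', s[2]='j'
Result: 'j'


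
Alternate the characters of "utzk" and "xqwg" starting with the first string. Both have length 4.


String 1: 'utzk'
String 2: 'xqwg'
Operation: alternate characters
Pairs: 'u'+'x', 't'+'q', 'z'+'w', 'k'+'g'
Result: uxtqzwkg


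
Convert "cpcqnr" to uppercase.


Input string: 'cpcqnr'
Operation: convert each letter to uppercase
Mapping: 'c'->'C', 'p'->'P', 'c'->'C', 'q'->'Q', 'n'->'N', 'r'->'R'
Result: CPCQNR


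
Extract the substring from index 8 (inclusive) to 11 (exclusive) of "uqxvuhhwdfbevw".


Input string: 'uqxvuhhwdfbevw'
Operation: slice [8:11]
Extract characters: s[8]='d', s[9]='f', s[10]='b'
Result: dfb


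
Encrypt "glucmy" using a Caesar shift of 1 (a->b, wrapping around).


Input: 'glucmy', shift = 1
Operation: for each letter, (position + 1) mod 26
Mapping: 'g'(6+1=7)->'h', 'l'(11+1=12)->'m', 'u'(20+1=21)->'v', 'c'(2+1=3)->'d', 'm'(12+1=13)->'n', 'y'(24+1=25)->'z'
Result: hmvdnz


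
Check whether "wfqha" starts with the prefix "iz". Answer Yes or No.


Input string: 'wfqha'
Prefix to check: 'iz'
First 2 characters of input: 'wf'
Match: False
Result: No


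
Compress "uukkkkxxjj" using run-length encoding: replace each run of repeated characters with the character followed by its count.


Input: 'uukkkkxxjj'
Operation: identify consecutive runs
Runs: 'uu' -> u2, 'kkkk' -> k4, 'xx' -> x2, 'jj' -> j2
Encoded: u2k4x2j2


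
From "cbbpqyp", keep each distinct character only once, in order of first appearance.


Input: 'cbbpqyp'
Operation: keep first occurrence of each character
Scan: s[0]='c' new -> keep; s[1]='b' new -> keep; s[2]='b' seen -> skip; s[3]='p' new -> keep; s[4]='q' new -> keep; s[5]='y' new -> keep; s[6]='p' seen -> skip
Result: cbpqy


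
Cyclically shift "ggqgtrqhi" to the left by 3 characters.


Input: 'ggqgtrqhi', shift = 3
Operation: split at index 3 and swap parts
Front part s[0:3] = 'ggq'
Back part s[3:] = 'gtrqhi'
Rotated = back + front = 'gtrqhi' + 'ggq'
Result: gtrqhiggq


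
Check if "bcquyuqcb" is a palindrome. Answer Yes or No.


Input string: 'bcquyuqcb'
Reversed: 'bcquyuqcb'
Compare pairs: s[0]='b' vs s[8]='b' (match), s[1]='c' vs s[7]='c' (match), s[2]='q' vs s[6]='q' (match), s[3]='u' vs s[5]='u' (match)
Palindrome: Yes


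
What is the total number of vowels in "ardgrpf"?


Input string: 'ardgrpf'
Operation: count vowels (a, e, i, o, u)
Scan: s[0]='a' (vowel), s[1]='r', s[2]='d', s[3]='g', s[4]='r', s[5]='p', s[6]='f'
Vowels found: 1
Result: 1


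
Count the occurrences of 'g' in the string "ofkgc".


Input string: 'ofkgc'
Target character: 'g'
Scan each position: s[3]='g'
Matches found at indices: 3
Total: 1


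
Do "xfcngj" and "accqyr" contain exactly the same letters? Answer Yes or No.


String 1: 'xfcngj' -> sorted: 'cfgjnx'
String 2: 'accqyr' -> sorted: 'accqry'
Compare sorted forms: 'cfgjnx' != 'accqry'
Anagram: No


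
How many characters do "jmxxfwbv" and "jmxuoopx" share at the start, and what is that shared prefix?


String 1: 'jmxxfwbv'
String 2: 'jmxuoopx'
Compare position by position:
pos 0: 'j' vs 'j' match
pos 1: 'm' vs 'm' match
pos 2: 'x' vs 'x' match
pos 3: 'x' vs 'u' differ -> stop
Longest common prefix: "jmx" (length 3)


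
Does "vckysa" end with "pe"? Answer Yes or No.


Input string: 'vckysa'
Suffix to check: 'pe'
Last 2 characters of input: 'sa'
Match: False
Result: No


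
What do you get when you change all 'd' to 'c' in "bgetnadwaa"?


Input string: 'bgetnadwaa'
Operation: replace 'd' with 'c'
Positions of 'd': 6
After replacement: bgetnacwaa


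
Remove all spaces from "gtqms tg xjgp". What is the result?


Input string: 'gtqms tg xjgp'
Operation: remove all spaces
Words: 'gtqms', 'tg', 'xjgp'
Join without spaces: gtqmstgxjgp


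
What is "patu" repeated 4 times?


Input string: 'patu'
Operation: repeat 4 times
Concatenation: 'patu' + 'patu' + 'patu' + 'patu'
Result: patupatupatupatu


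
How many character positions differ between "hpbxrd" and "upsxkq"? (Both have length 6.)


String 1: 'hpbxrd'
String 2: 'upsxkq'
Compare each position: pos 0: 'h'!='u', pos 1: 'p'=='p', pos 2: 'b'!='s', pos 3: 'x'=='x', pos 4: 'r'!='k', pos 5: 'd'!='q'
Differing positions: 4
Hamming distance: 4


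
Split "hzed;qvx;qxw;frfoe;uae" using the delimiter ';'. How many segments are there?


Input string: 'hzed;qvx;qxw;frfoe;uae'
Delimiter: ';'
Split result: 'hzed', 'qvx', 'qxw', 'frfoe', 'uae'
Number of parts: 5


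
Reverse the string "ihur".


Input string: 'ihur'
Operation: reverse character order
Original order: 'i' -> 'h' -> 'u' -> 'r'
Reversed order: 'r' -> 'u' -> 'h' -> 'i'
Result: ruhi


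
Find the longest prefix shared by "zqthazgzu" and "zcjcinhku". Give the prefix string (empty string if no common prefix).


String 1: 'zqthazgzu'
String 2: 'zcjcinhku'
Compare position by position:
pos 0: 'z' vs 'z' match
pos 1: 'q' vs 'c' differ -> stop
Longest common prefix: "z" (length 1)


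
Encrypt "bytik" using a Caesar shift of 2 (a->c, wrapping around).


Input: 'bytik', shift = 2
Operation: for each letter, (position + 2) mod 26
Mapping: 'b'(1+2=3)->'d', 'y'(24+2=26, 26 mod 26=0)->'a', 't'(19+2=21)->'v', 'i'(8+2=10)->'k', 'k'(10+2=12)->'m'
Result: davkm


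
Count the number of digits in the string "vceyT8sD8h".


Input string: 'vceyT8sD8h'
Operation: count digit characters (0-9)
Scan: 'v', 'c', 'e', 'y', 'T', '8'(digit), 's', 'D', '8'(digit), 'h'
Digits found: 2
Result: 2


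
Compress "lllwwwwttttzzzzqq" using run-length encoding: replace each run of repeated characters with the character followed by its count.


Input: 'lllwwwwttttzzzzqq'
Operation: identify consecutive runs
Runs: 'lll' -> l3, 'wwww' -> w4, 'tttt' -> t4, 'zzzz' -> z4, 'qq' -> q2
Encoded: l3w4t4z4q2


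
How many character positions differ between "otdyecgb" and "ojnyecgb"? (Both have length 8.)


String 1: 'otdyecgb'
String 2: 'ojnyecgb'
Compare each position: pos 0: 'o'=='o', pos 1: 't'!='j', pos 2: 'd'!='n', pos 3: 'y'=='y', pos 4: 'e'=='e', pos 5: 'c'=='c', pos 6: 'g'=='g', pos 7: 'b'=='b'
Differing positions: 2
Hamming distance: 2


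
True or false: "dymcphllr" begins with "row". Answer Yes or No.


Input string: 'dymcphllr'
Prefix to check: 'row'
First 3 characters of input: 'dym'
Match: False
Result: No


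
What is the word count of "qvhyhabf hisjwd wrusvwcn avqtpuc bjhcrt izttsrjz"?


Input string: 'qvhyhabf hisjwd wrusvwcn avqtpuc bjhcrt izttsrjz'
Operation: split by spaces
Words found: 'qvhyhabf', 'hisjwd', 'wrusvwcn', 'avqtpuc', 'bjhcrt', 'izttsrjz'
Word count: 6


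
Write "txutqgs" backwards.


Input string: 'txutqgs'
Operation: reverse character order
Original order: 't' -> 'x' -> 'u' -> 't' -> 'q' -> 'g' -> 's'
Reversed order: 's' -> 'g' -> 'q' -> 't' -> 'u' -> 'x' -> 't'
Result: sgqtuxt


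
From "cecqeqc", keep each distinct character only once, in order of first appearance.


Input: 'cecqeqc'
Operation: keep first occurrence of each character
Scan: s[0]='c' new -> keep; s[1]='e' new -> keep; s[2]='c' seen -> skip; s[3]='q' new -> keep; s[4]='e' seen -> skip; s[5]='q' seen -> skip; s[6]='c' seen -> skip
Result: ceq


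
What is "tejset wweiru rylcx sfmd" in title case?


Input string: 'tejset wweiru rylcx sfmd'
Operation: capitalize first letter of each word
Word transformations: 'tejset'->'Tejset', 'wweiru'->'Wweiru', 'rylcx'->'Rylcx', 'sfmd'->'Sfmd'
Result: Tejset Wweiru Rylcx Sfmd


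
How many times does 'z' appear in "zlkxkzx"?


Input string: 'zlkxkzx'
Target character: 'z'
Scan each position: s[0]='z', s[5]='z'
Matches found at indices: 0, 5
Total: 2


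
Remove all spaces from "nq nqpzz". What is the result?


Input string: 'nq nqpzz'
Operation: remove all spaces
Words: 'nq', 'nqpzz'
Join without spaces: nqnqpzz


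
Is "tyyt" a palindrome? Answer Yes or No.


Input string: 'tyyt'
Reversed: 'tyyt'
Compare pairs: s[0]='t' vs s[3]='t' (match), s[1]='y' vs s[2]='y' (match)
Palindrome: Yes


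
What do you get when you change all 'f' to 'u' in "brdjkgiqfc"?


Input string: 'brdjkgiqfc'
Operation: replace 'f' with 'u'
Positions of 'f': 8
After replacement: brdjkgiquc


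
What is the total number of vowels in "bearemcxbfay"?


Input string: 'bearemcxbfay'
Operation: count vowels (a, e, i, o, u)
Scan: s[0]='b', s[1]='e' (vowel), s[2]='a' (vowel), s[3]='r', s[4]='e' (vowel), s[5]='m', s[6]='c', s[7]='x', s[8]='b', s[9]='f', s[10]='a' (vowel), s[11]='y'
Vowels found: 4
Result: 4


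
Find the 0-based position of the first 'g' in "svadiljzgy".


Input string: 'svadiljzgy'
Target: 'g'
Scanning left to right: s[0]='s', s[1]='v', s[2]='a', s[3]='d', s[4]='i', s[5]='l', s[6]='j', s[7]='z', s[8]='g'
First match at index: 8


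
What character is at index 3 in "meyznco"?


Input string: 'meyznco'
Operation: get character at index 3
Index mapping: s[0]='m', s[1]='e', s[2]='y', s[3]='z'
Result: 'z'


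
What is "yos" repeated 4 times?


Input string: 'yos'
Operation: repeat 4 times
Concatenation: 'yos' + 'yos' + 'yos' + 'yos'
Result: yosyosyosyos


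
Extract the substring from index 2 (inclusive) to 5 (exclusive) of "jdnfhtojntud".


Input string: 'jdnfhtojntud'
Operation: slice [2:5]
Extract characters: s[2]='n', s[3]='f', s[4]='h'
Result: nfh


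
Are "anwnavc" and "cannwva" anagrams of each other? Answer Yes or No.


String 1: 'anwnavc' -> sorted: 'aacnnvw'
String 2: 'cannwva' -> sorted: 'aacnnvw'
Compare sorted forms: 'aacnnvw' == 'aacnnvw'
Anagram: Yes


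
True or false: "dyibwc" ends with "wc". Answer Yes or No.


Input string: 'dyibwc'
Suffix to check: 'wc'
Last 2 characters of input: 'wc'
Match: True
Result: Yes


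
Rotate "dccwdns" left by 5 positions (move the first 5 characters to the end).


Input: 'dccwdns', shift = 5
Operation: split at index 5 and swap parts
Front part s[0:5] = 'dccwd'
Back part s[5:] = 'ns'
Rotated = back + front = 'ns' + 'dccwd'
Result: nsdccwd


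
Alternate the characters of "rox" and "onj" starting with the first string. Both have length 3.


String 1: 'rox'
String 2: 'onj'
Operation: alternate characters
Pairs: 'r'+'o', 'o'+'n', 'x'+'j'
Result: roonxj


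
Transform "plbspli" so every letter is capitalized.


Input string: 'plbspli'
Operation: convert each letter to uppercase
Mapping: 'p'->'P', 'l'->'L', 'b'->'B', 's'->'S', 'p'->'P', 'l'->'L', 'i'->'I'
Result: PLBSPLI


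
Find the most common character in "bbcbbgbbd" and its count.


Input: 'bbcbbgbbd'
Operation: tally each character
Counts: 'b':6, 'c':1, 'd':1, 'g':1
Maximum: 'b' appears 6 times


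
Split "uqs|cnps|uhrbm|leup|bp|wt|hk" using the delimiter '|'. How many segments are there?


Input string: 'uqs|cnps|uhrbm|leup|bp|wt|hk'
Delimiter: '|'
Split result: 'uqs', 'cnps', 'uhrbm', 'leup', 'bp', 'wt', 'hk'
Number of parts: 7


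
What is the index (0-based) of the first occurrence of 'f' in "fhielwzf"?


Input string: 'fhielwzf'
Target: 'f'
Scanning left to right: s[0]='f'
First match at index: 0


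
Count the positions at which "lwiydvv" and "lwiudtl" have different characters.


String 1: 'lwiydvv'
String 2: 'lwiudtl'
Compare each position: pos 0: 'l'=='l', pos 1: 'w'=='w', pos 2: 'i'=='i', pos 3: 'y'!='u', pos 4: 'd'=='d', pos 5: 'v'!='t', pos 6: 'v'!='l'
Differing positions: 3
Hamming distance: 3


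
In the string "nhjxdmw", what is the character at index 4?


Input string: 'nhjxdmw'
Operation: get character at index 4
Index mapping: s[0]='n', s[1]='h', s[2]='j', s[3]='x', s[4]='d'
Result: 'd'


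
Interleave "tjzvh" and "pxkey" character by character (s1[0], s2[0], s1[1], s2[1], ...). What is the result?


String 1: 'tjzvh'
String 2: 'pxkey'
Operation: alternate characters
Pairs: 't'+'p', 'j'+'x', 'z'+'k', 'v'+'e', 'h'+'y'
Result: tpjxzkvehy


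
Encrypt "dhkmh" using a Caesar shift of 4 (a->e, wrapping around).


Input: 'dhkmh', shift = 4
Operation: for each letter, (position + 4) mod 26
Mapping: 'd'(3+4=7)->'h', 'h'(7+4=11)->'l', 'k'(10+4=14)->'o', 'm'(12+4=16)->'q', 'h'(7+4=11)->'l'
Result: hloql


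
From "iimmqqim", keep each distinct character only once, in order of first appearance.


Input: 'iimmqqim'
Operation: keep first occurrence of each character
Scan: s[0]='i' new -> keep; s[1]='i' seen -> skip; s[2]='m' new -> keep; s[3]='m' seen -> skip; s[4]='q' new -> keep; s[5]='q' seen -> skip; s[6]='i' seen -> skip; s[7]='m' seen -> skip
Result: imq


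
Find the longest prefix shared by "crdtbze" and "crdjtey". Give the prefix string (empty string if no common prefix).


String 1: 'crdtbze'
String 2: 'crdjtey'
Compare position by position:
pos 0: 'c' vs 'c' match
pos 1: 'r' vs 'r' match
pos 2: 'd' vs 'd' match
pos 3: 't' vs 'j' differ -> stop
Longest common prefix: "crd" (length 3)


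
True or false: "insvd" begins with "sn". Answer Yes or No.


Input string: 'insvd'
Prefix to check: 'sn'
First 2 characters of input: 'in'
Match: False
Result: No


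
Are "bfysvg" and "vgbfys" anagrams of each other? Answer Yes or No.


String 1: 'bfysvg' -> sorted: 'bfgsvy'
String 2: 'vgbfys' -> sorted: 'bfgsvy'
Compare sorted forms: 'bfgsvy' == 'bfgsvy'
Anagram: Yes


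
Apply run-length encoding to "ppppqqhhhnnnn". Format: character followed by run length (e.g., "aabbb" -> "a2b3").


Input: 'ppppqqhhhnnnn'
Operation: identify consecutive runs
Runs: 'pppp' -> p4, 'qq' -> q2, 'hhh' -> h3, 'nnnn' -> n4
Encoded: p4q2h3n4


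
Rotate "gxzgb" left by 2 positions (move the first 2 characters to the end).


Input: 'gxzgb', shift = 2
Operation: split at index 2 and swap parts
Front part s[0:2] = 'gx'
Back part s[2:] = 'zgb'
Rotated = back + front = 'zgb' + 'gx'
Result: zgbgx


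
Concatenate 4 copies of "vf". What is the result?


Input string: 'vf'
Operation: repeat 4 times
Concatenation: 'vf' + 'vf' + 'vf' + 'vf'
Result: vfvfvfvf


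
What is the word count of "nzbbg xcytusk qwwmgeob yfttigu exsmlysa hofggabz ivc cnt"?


Input string: 'nzbbg xcytusk qwwmgeob yfttigu exsmlysa hofggabz ivc cnt'
Operation: split by spaces
Words found: 'nzbbg', 'xcytusk', 'qwwmgeob', 'yfttigu', 'exsmlysa', 'hofggabz', 'ivc', 'cnt'
Word count: 8


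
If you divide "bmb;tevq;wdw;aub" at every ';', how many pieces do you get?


Input string: 'bmb;tevq;wdw;aub'
Delimiter: ';'
Split result: 'bmb', 'tevq', 'wdw', 'aub'
Number of parts: 4


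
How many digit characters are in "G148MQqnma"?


Input string: 'G148MQqnma'
Operation: count digit characters (0-9)
Scan: 'G', '1'(digit), '4'(digit), '8'(digit), 'M', 'Q', 'q', 'n', 'm', 'a'
Digits found: 3
Result: 3


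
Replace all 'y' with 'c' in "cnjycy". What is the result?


Input string: 'cnjycy'
Operation: replace 'y' with 'c'
Positions of 'y': 3, 5
After replacement: cnjccc


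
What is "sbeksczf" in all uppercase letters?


Input string: 'sbeksczf'
Operation: convert each letter to uppercase
Mapping: 's'->'S', 'b'->'B', 'e'->'E', 'k'->'K', 's'->'S', 'c'->'C', 'z'->'Z', 'f'->'F'
Result: SBEKSCZF


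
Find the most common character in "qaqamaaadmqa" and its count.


Input: 'qaqamaaadmqa'
Operation: tally each character
Counts: 'a':6, 'd':1, 'm':2, 'q':3
Maximum: 'a' appears 6 times


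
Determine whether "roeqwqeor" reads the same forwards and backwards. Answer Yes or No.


Input string: 'roeqwqeor'
Reversed: 'roeqwqeor'
Compare pairs: s[0]='r' vs s[8]='r' (match), s[1]='o' vs s[7]='o' (match), s[2]='e' vs s[6]='e' (match), s[3]='q' vs s[5]='q' (match)
Palindrome: Yes


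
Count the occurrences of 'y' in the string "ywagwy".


Input string: 'ywagwy'
Target character: 'y'
Scan each position: s[0]='y', s[5]='y'
Matches found at indices: 0, 5
Total: 2


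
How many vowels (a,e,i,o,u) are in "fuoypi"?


Input string: 'fuoypi'
Operation: count vowels (a, e, i, o, u)
Scan: s[0]='f', s[1]='u' (vowel), s[2]='o' (vowel), s[3]='y', s[4]='p', s[5]='i' (vowel)
Vowels found: 3
Result: 3


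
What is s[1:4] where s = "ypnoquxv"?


Input string: 'ypnoquxv'
Operation: slice [1:4]
Extract characters: s[1]='p', s[2]='n', s[3]='o'
Result: pno


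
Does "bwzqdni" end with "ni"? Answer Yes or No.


Input string: 'bwzqdni'
Suffix to check: 'ni'
Last 2 characters of input: 'ni'
Match: True
Result: Yes


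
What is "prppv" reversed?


Input string: 'prppv'
Operation: reverse character order
Original order: 'p' -> 'r' -> 'p' -> 'p' -> 'v'
Reversed order: 'v' -> 'p' -> 'p' -> 'r' -> 'p'
Result: vpprp


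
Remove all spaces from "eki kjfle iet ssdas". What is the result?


Input string: 'eki kjfle iet ssdas'
Operation: remove all spaces
Words: 'eki', 'kjfle', 'iet', 'ssdas'
Join without spaces: ekikjfleietssdas


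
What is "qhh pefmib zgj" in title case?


Input string: 'qhh pefmib zgj'
Operation: capitalize first letter of each word
Word transformations: 'qhh'->'Qhh', 'pefmib'->'Pefmib', 'zgj'->'Zgj'
Result: Qhh Pefmib Zgj


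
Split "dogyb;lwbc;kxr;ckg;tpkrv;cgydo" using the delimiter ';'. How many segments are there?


Input string: 'dogyb;lwbc;kxr;ckg;tpkrv;cgydo'
Delimiter: ';'
Split result: 'dogyb', 'lwbc', 'kxr', 'ckg', 'tpkrv', 'cgydo'
Number of parts: 6


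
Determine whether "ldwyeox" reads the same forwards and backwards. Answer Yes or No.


Input string: 'ldwyeox'
Reversed: 'xoeywdl'
Compare pairs: s[0]='l' vs s[6]='x' (mismatch), s[1]='d' vs s[5]='o' (mismatch), s[2]='w' vs s[4]='e' (mismatch)
Palindrome: No


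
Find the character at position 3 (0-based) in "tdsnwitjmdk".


Input string: 'tdsnwitjmdk'
Operation: get character at index 3
Index mapping: s[0]='t', s[1]='d', s[2]='s', s[3]='n'
Result: 'n'


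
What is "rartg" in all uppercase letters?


Input string: 'rartg'
Operation: convert each letter to uppercase
Mapping: 'r'->'R', 'a'->'A', 'r'->'R', 't'->'T', 'g'->'G'
Result: RARTG


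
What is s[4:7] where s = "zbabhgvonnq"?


Input string: 'zbabhgvonnq'
Operation: slice [4:7]
Extract characters: s[4]='h', s[5]='g', s[6]='v'
Result: hgv


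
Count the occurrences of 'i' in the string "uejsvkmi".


Input string: 'uejsvkmi'
Target character: 'i'
Scan each position: s[7]='i'
Matches found at indices: 7
Total: 1


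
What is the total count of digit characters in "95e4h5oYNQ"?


Input string: '95e4h5oYNQ'
Operation: count digit characters (0-9)
Scan: '9'(digit), '5'(digit), 'e', '4'(digit), 'h', '5'(digit), 'o', 'Y', 'N', 'Q'
Digits found: 4
Result: 4


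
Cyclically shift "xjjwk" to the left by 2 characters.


Input: 'xjjwk', shift = 2
Operation: split at index 2 and swap parts
Front part s[0:2] = 'xj'
Back part s[2:] = 'jwk'
Rotated = back + front = 'jwk' + 'xj'
Result: jwkxj


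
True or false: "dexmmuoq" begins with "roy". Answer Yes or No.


Input string: 'dexmmuoq'
Prefix to check: 'roy'
First 3 characters of input: 'dex'
Match: False
Result: No


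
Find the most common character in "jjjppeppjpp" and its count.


Input: 'jjjppeppjpp'
Operation: tally each character
Counts: 'e':1, 'j':4, 'p':6
Maximum: 'p' appears 6 times


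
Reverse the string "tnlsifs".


Input string: 'tnlsifs'
Operation: reverse character order
Original order: 't' -> 'n' -> 'l' -> 's' -> 'i' -> 'f' -> 's'
Reversed order: 's' -> 'f' -> 'i' -> 's' -> 'l' -> 'n' -> 't'
Result: sfislnt


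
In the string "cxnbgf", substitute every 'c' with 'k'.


Input string: 'cxnbgf'
Operation: replace 'c' with 'k'
Positions of 'c': 0
After replacement: kxnbgf


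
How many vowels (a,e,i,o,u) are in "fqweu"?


Input string: 'fqweu'
Operation: count vowels (a, e, i, o, u)
Scan: s[0]='f', s[1]='q', s[2]='w', s[3]='e' (vowel), s[4]='u' (vowel)
Vowels found: 2
Result: 2


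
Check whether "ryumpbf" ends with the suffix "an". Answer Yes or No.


Input string: 'ryumpbf'
Suffix to check: 'an'
Last 2 characters of input: 'bf'
Match: False
Result: No


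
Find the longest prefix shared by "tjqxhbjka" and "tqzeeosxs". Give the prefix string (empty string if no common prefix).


String 1: 'tjqxhbjka'
String 2: 'tqzeeosxs'
Compare position by position:
pos 0: 't' vs 't' match
pos 1: 'j' vs 'q' differ -> stop
Longest common prefix: "t" (length 1)


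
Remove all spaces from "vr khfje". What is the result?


Input string: 'vr khfje'
Operation: remove all spaces
Words: 'vr', 'khfje'
Join without spaces: vrkhfje


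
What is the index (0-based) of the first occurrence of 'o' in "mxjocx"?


Input string: 'mxjocx'
Target: 'o'
Scanning left to right: s[0]='m', s[1]='x', s[2]='j', s[3]='o'
First match at index: 3


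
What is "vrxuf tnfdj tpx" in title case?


Input string: 'vrxuf tnfdj tpx'
Operation: capitalize first letter of each word
Word transformations: 'vrxuf'->'Vrxuf', 'tnfdj'->'Tnfdj', 'tpx'->'Tpx'
Result: Vrxuf Tnfdj Tpx


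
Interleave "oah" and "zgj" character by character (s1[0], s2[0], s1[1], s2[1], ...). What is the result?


String 1: 'oah'
String 2: 'zgj'
Operation: alternate characters
Pairs: 'o'+'z', 'a'+'g', 'h'+'j'
Result: ozaghj


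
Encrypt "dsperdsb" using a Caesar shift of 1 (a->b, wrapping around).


Input: 'dsperdsb', shift = 1
Operation: for each letter, (position + 1) mod 26
Mapping: 'd'(3+1=4)->'e', 's'(18+1=19)->'t', 'p'(15+1=16)->'q', 'e'(4+1=5)->'f', 'r'(17+1=18)->'s', 'd'(3+1=4)->'e', 's'(18+1=19)->'t', 'b'(1+1=2)->'c'
Result: etqfsetc
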